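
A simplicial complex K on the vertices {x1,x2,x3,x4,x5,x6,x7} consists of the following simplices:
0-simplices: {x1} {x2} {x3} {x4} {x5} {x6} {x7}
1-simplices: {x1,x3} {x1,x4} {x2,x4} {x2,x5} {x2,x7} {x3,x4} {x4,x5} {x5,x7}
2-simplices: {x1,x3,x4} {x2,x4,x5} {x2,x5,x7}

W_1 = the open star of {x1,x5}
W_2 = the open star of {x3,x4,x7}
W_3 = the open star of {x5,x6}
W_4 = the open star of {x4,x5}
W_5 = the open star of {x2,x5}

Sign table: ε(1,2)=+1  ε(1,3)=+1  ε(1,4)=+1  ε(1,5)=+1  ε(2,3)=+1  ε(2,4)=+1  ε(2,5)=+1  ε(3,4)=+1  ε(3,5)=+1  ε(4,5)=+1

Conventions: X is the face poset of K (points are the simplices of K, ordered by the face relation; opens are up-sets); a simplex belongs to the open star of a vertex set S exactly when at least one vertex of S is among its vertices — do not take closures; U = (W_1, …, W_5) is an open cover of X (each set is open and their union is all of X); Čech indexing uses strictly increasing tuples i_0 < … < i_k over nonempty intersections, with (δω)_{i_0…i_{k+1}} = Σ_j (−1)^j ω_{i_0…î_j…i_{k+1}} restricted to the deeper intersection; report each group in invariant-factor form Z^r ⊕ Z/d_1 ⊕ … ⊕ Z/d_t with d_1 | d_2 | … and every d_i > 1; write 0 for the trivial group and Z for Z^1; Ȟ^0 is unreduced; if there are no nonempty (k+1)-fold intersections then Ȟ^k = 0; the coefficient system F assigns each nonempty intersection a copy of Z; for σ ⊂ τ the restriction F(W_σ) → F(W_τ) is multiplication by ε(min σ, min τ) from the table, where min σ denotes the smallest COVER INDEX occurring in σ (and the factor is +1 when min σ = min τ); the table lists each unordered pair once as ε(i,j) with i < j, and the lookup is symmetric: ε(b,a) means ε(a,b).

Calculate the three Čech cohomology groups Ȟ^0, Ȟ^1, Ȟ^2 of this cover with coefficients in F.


Ȟ^0 = Z,  Ȟ^1 = 0,  Ȟ^2 = 0

nonempty overlaps:
  W1={{x1},{x5},{x1,x3},{x1,x4},{x2,x5},{x4,x5},{x5,x7},{x1,x3,x4},{x2,x4,x5},{x2,x5,x7}} W2={{x3},{x4},{x7},{x1,x3},{x1,x4},{x2,x4},{x2,x7},{x3,x4},{x4,x5},{x5,x7},{x1,x3,x4},{x2,x4,x5},{x2,x5,x7}} W3={{x5},{x6},{x2,x5},{x4,x5},{x5,x7},{x2,x4,x5},{x2,x5,x7}} W4={{x4},{x5},{x1,x4},{x2,x4},{x2,x5},{x3,x4},{x4,x5},{x5,x7},{x1,x3,x4},{x2,x4,x5},{x2,x5,x7}} W5={{x2},{x5},{x2,x4},{x2,x5},{x2,x7},{x4,x5},{x5,x7},{x2,x4,x5},{x2,x5,x7}}
  W12={{x1,x3},{x1,x4},{x4,x5},{x5,x7},{x1,x3,x4},{x2,x4,x5},{x2,x5,x7}} W13={{x5},{x2,x5},{x4,x5},{x5,x7},{x2,x4,x5},{x2,x5,x7}} W14={{x5},{x1,x4},{x2,x5},{x4,x5},{x5,x7},{x1,x3,x4},{x2,x4,x5},{x2,x5,x7}} W15={{x5},{x2,x5},{x4,x5},{x5,x7},{x2,x4,x5},{x2,x5,x7}} W23={{x4,x5},{x5,x7},{x2,x4,x5},{x2,x5,x7}} W24={{x4},{x1,x4},{x2,x4},{x3,x4},{x4,x5},{x5,x7},{x1,x3,x4},{x2,x4,x5},{x2,x5,x7}} W25={{x2,x4},{x2,x7},{x4,x5},{x5,x7},{x2,x4,x5},{x2,x5,x7}} W34={{x5},{x2,x5},{x4,x5},{x5,x7},{x2,x4,x5},{x2,x5,x7}} W35={{x5},{x2,x5},{x4,x5},{x5,x7},{x2,x4,x5},{x2,x5,x7}} W45={{x5},{x2,x4},{x2,x5},{x4,x5},{x5,x7},{x2,x4,x5},{x2,x5,x7}}
  W123={{x4,x5},{x5,x7},{x2,x4,x5},{x2,x5,x7}} W124={{x1,x4},{x4,x5},{x5,x7},{x1,x3,x4},{x2,x4,x5},{x2,x5,x7}} W125={{x4,x5},{x5,x7},{x2,x4,x5},{x2,x5,x7}} W134={{x5},{x2,x5},{x4,x5},{x5,x7},{x2,x4,x5},{x2,x5,x7}} W135={{x5},{x2,x5},{x4,x5},{x5,x7},{x2,x4,x5},{x2,x5,x7}} W145={{x5},{x2,x5},{x4,x5},{x5,x7},{x2,x4,x5},{x2,x5,x7}} W234={{x4,x5},{x5,x7},{x2,x4,x5},{x2,x5,x7}} W235={{x4,x5},{x5,x7},{x2,x4,x5},{x2,x5,x7}} W245={{x2,x4},{x4,x5},{x5,x7},{x2,x4,x5},{x2,x5,x7}} W345={{x5},{x2,x5},{x4,x5},{x5,x7},{x2,x4,x5},{x2,x5,x7}}
  W1234={{x4,x5},{x5,x7},{x2,x4,x5},{x2,x5,x7}} W1235={{x4,x5},{x5,x7},{x2,x4,x5},{x2,x5,x7}} W1245={{x4,x5},{x5,x7},{x2,x4,x5},{x2,x5,x7}} W1345={{x5},{x2,x5},{x4,x5},{x5,x7},{x2,x4,x5},{x2,x5,x7}} W2345={{x4,x5},{x5,x7},{x2,x4,x5},{x2,x5,x7}}
  W12345={{x4,x5},{x5,x7},{x2,x4,x5},{x2,x5,x7}}
C dims 5,10,10,5; δ0: rk 4, SNF 1^4; δ1: rk 6, SNF 1^6; δ2: rk 4, SNF 1^4
degree 0: 5−4−0 = 1 → Ȟ^0 ≅ Z
degree 1: 10−6−4 = 0 → Ȟ^1 ≅ 0
degree 2: 10−4−6 = 0 → Ȟ^2 ≅ 0


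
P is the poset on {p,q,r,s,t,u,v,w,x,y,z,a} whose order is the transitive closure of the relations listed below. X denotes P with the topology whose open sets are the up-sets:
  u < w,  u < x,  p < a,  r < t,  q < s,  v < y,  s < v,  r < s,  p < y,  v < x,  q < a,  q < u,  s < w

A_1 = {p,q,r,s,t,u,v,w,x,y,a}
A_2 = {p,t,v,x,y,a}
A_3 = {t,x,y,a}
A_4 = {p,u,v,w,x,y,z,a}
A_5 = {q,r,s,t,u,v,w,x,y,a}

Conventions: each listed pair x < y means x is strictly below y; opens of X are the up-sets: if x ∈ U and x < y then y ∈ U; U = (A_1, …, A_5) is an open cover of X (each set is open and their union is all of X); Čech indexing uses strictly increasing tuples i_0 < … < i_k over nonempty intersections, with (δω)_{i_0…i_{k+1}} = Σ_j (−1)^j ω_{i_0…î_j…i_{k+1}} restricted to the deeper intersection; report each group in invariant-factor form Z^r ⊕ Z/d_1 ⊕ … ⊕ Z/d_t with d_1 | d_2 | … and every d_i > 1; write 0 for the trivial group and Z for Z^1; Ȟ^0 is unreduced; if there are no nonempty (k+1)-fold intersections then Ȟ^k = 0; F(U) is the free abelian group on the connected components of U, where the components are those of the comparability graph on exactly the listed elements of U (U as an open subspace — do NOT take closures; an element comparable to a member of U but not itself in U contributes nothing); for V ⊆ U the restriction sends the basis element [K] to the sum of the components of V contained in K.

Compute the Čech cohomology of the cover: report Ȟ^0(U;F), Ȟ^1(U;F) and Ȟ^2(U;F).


cover nerve:
  A12={p,t,v,x,y,a} A13={t,x,y,a} A14={p,u,v,w,x,y,a} A15={q,r,s,t,u,v,w,x,y,a} A23={t,x,y,a} A24={p,v,x,y,a} A25={t,v,x,y,a} A34={x,y,a} A35={t,x,y,a} A45={u,v,w,x,y,a}
  A123={t,x,y,a} A124={p,v,x,y,a} A125={t,v,x,y,a} A134={x,y,a} A135={t,x,y,a} A145={u,v,w,x,y,a} A234={x,y,a} A235={t,x,y,a} A245={v,x,y,a} A345={x,y,a}
  A1234={x,y,a} A1235={t,x,y,a} A1245={v,x,y,a} A1345={x,y,a} A2345={x,y,a}
  A12345={x,y,a}
components per intersection:
  A1: {p,q,r,s,t,u,v,w,x,y,a}
  A2: {p,v,x,y,a} {t}
  A3: {t} {x} {y} {a}
  A4: {p,u,v,w,x,y,a} {z}
  A5: {q,r,s,t,u,v,w,x,y,a}
  A12: {p,v,x,y,a} {t}
  A13: {t} {x} {y} {a}
  A14: {p,u,v,w,x,y,a}
  A15: {q,r,s,t,u,v,w,x,y,a}
  A23: {t} {x} {y} {a}
  A24: {p,v,x,y,a}
  A25: {t} {v,x,y} {a}
  A34: {x} {y} {a}
  A35: {t} {x} {y} {a}
  A45: {u,v,w,x,y} {a}
  A123: {t} {x} {y} {a}
  A124: {p,v,x,y,a}
  A125: {t} {v,x,y} {a}
  A134: {x} {y} {a}
  A135: {t} {x} {y} {a}
  A145: {u,v,w,x,y} {a}
  A234: {x} {y} {a}
  A235: {t} {x} {y} {a}
  A245: {v,x,y} {a}
  A345: {x} {y} {a}
  A1234: {x} {y} {a}
  A1235: {t} {x} {y} {a}
  A1245: {v,x,y} {a}
  A1345: {x} {y} {a}
  A2345: {x} {y} {a}
  A12345: {x} {y} {a}
C dims 10,25,29,15; δ0: rk 8, SNF 1^8; δ1: rk 17, SNF 1^17; δ2: rk 12, SNF 1^12
Ȟ^0: (10−8)−0=2 ⇒ Z^2
Ȟ^1: (25−17)−8=0 ⇒ 0
Ȟ^2: (29−12)−17=0 ⇒ 0

Ȟ^0(U;F) ≅ Z^2; Ȟ^1(U;F) ≅ 0; Ȟ^2(U;F) ≅ 0


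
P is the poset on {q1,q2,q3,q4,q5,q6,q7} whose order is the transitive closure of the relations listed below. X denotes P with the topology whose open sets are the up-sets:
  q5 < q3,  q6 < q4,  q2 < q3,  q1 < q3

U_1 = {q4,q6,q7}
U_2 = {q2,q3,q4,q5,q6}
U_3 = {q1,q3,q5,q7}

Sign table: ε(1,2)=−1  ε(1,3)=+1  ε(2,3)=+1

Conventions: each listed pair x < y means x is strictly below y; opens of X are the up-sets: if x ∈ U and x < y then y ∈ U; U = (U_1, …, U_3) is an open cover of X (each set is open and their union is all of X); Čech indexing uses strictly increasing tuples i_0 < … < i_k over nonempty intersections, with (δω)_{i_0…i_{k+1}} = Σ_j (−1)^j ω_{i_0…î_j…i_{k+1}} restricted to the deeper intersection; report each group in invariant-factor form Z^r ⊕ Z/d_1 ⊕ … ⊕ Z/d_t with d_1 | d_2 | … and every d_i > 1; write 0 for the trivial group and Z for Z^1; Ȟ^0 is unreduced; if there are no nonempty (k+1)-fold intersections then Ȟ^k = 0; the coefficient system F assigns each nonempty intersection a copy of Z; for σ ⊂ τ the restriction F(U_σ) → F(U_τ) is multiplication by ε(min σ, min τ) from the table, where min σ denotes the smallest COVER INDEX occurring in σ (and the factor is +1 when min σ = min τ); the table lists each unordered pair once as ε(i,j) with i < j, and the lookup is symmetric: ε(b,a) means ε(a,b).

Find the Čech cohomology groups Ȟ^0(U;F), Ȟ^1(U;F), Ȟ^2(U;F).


nerve simplices:
  U12={q4,q6} U13={q7} U23={q3,q5}
C dims 3,3; δ0: rk 3, SNF 1^2·2
degree 0: 3−3−0 = 0 → Ȟ^0 ≅ 0
degree 1: 3−0−3 = 0 plus torsion [2] → Ȟ^1 ≅ Z/2
degree 2: 0−0−0 = 0 → Ȟ^2 ≅ 0

Ȟ^0 ≅ 0, Ȟ^1 ≅ Z/2, Ȟ^2 ≅ 0


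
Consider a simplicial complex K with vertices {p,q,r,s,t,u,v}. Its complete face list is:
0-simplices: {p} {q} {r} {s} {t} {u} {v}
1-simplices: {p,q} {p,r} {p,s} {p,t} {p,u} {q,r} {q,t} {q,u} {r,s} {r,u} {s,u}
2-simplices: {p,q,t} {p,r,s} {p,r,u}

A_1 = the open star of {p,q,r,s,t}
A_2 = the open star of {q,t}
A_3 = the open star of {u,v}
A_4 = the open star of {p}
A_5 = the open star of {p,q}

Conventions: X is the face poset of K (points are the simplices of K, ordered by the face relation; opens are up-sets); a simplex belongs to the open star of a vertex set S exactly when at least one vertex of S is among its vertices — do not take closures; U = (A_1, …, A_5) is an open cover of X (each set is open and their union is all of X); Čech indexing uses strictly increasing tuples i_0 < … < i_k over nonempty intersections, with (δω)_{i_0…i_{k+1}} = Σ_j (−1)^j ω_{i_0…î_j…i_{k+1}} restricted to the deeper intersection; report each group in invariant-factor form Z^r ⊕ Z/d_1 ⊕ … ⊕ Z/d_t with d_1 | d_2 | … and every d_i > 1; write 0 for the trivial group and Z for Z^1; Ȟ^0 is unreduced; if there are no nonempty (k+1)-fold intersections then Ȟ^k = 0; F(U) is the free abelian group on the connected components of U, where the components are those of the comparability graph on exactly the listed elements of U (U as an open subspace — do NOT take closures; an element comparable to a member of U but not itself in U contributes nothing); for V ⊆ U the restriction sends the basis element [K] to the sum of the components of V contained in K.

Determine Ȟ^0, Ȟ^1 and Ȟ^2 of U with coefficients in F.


nerve of the cover:
  A1={{p},{q},{r},{s},{t},{p,q},{p,r},{p,s},{p,t},{p,u},{q,r},{q,t},{q,u},{r,s},{r,u},{s,u},{p,q,t},{p,r,s},{p,r,u}} A2={{q},{t},{p,q},{p,t},{q,r},{q,t},{q,u},{p,q,t}} A3={{u},{v},{p,u},{q,u},{r,u},{s,u},{p,r,u}} A4={{p},{p,q},{p,r},{p,s},{p,t},{p,u},{p,q,t},{p,r,s},{p,r,u}} A5={{p},{q},{p,q},{p,r},{p,s},{p,t},{p,u},{q,r},{q,t},{q,u},{p,q,t},{p,r,s},{p,r,u}}
  A12={{q},{t},{p,q},{p,t},{q,r},{q,t},{q,u},{p,q,t}} A13={{p,u},{q,u},{r,u},{s,u},{p,r,u}} A14={{p},{p,q},{p,r},{p,s},{p,t},{p,u},{p,q,t},{p,r,s},{p,r,u}} A15={{p},{q},{p,q},{p,r},{p,s},{p,t},{p,u},{q,r},{q,t},{q,u},{p,q,t},{p,r,s},{p,r,u}} A23={{q,u}} A24={{p,q},{p,t},{p,q,t}} A25={{q},{p,q},{p,t},{q,r},{q,t},{q,u},{p,q,t}} A34={{p,u},{p,r,u}} A35={{p,u},{q,u},{p,r,u}} A45={{p},{p,q},{p,r},{p,s},{p,t},{p,u},{p,q,t},{p,r,s},{p,r,u}}
  A123={{q,u}} A124={{p,q},{p,t},{p,q,t}} A125={{q},{p,q},{p,t},{q,r},{q,t},{q,u},{p,q,t}} A134={{p,u},{p,r,u}} A135={{p,u},{q,u},{p,r,u}} A145={{p},{p,q},{p,r},{p,s},{p,t},{p,u},{p,q,t},{p,r,s},{p,r,u}} A235={{q,u}} A245={{p,q},{p,t},{p,q,t}} A345={{p,u},{p,r,u}}
  A1235={{q,u}} A1245={{p,q},{p,t},{p,q,t}} A1345={{p,u},{p,r,u}}
components per intersection:
  A1: {{p},{q},{r},{s},{t},{p,q},{p,r},{p,s},{p,t},{p,u},{q,r},{q,t},{q,u},{r,s},{r,u},{s,u},{p,q,t},{p,r,s},{p,r,u}}
  A2: {{q},{t},{p,q},{p,t},{q,r},{q,t},{q,u},{p,q,t}}
  A3: {{u},{p,u},{q,u},{r,u},{s,u},{p,r,u}} {{v}}
  A4: {{p},{p,q},{p,r},{p,s},{p,t},{p,u},{p,q,t},{p,r,s},{p,r,u}}
  A5: {{p},{q},{p,q},{p,r},{p,s},{p,t},{p,u},{q,r},{q,t},{q,u},{p,q,t},{p,r,s},{p,r,u}}
  A12: {{q},{t},{p,q},{p,t},{q,r},{q,t},{q,u},{p,q,t}}
  A13: {{p,u},{r,u},{p,r,u}} {{q,u}} {{s,u}}
  A14: {{p},{p,q},{p,r},{p,s},{p,t},{p,u},{p,q,t},{p,r,s},{p,r,u}}
  A15: {{p},{q},{p,q},{p,r},{p,s},{p,t},{p,u},{q,r},{q,t},{q,u},{p,q,t},{p,r,s},{p,r,u}}
  A23: {{q,u}}
  A24: {{p,q},{p,t},{p,q,t}}
  A25: {{q},{p,q},{p,t},{q,r},{q,t},{q,u},{p,q,t}}
  A34: {{p,u},{p,r,u}}
  A35: {{p,u},{p,r,u}} {{q,u}}
  A45: {{p},{p,q},{p,r},{p,s},{p,t},{p,u},{p,q,t},{p,r,s},{p,r,u}}
  A123: {{q,u}}
  A124: {{p,q},{p,t},{p,q,t}}
  A125: {{q},{p,q},{p,t},{q,r},{q,t},{q,u},{p,q,t}}
  A134: {{p,u},{p,r,u}}
  A135: {{p,u},{p,r,u}} {{q,u}}
  A145: {{p},{p,q},{p,r},{p,s},{p,t},{p,u},{p,q,t},{p,r,s},{p,r,u}}
  A235: {{q,u}}
  A245: {{p,q},{p,t},{p,q,t}}
  A345: {{p,u},{p,r,u}}
  A1235: {{q,u}}
  A1245: {{p,q},{p,t},{p,q,t}}
  A1345: {{p,u},{p,r,u}}
C dims 6,13,10,3; δ0: rk 4, SNF 1^4; δ1: rk 7, SNF 1^7; δ2: rk 3, SNF 1^3
Ȟ^0 = (6 − 4) − 0 = 2, so Ȟ^0 ≅ Z^2
Ȟ^1 = (13 − 7) − 4 = 2, so Ȟ^1 ≅ Z^2
Ȟ^2 = (10 − 3) − 7 = 0, so Ȟ^2 ≅ 0

Ȟ^0(U;F) ≅ Z^2,  Ȟ^1(U;F) ≅ Z^2,  Ȟ^2(U;F) ≅ 0


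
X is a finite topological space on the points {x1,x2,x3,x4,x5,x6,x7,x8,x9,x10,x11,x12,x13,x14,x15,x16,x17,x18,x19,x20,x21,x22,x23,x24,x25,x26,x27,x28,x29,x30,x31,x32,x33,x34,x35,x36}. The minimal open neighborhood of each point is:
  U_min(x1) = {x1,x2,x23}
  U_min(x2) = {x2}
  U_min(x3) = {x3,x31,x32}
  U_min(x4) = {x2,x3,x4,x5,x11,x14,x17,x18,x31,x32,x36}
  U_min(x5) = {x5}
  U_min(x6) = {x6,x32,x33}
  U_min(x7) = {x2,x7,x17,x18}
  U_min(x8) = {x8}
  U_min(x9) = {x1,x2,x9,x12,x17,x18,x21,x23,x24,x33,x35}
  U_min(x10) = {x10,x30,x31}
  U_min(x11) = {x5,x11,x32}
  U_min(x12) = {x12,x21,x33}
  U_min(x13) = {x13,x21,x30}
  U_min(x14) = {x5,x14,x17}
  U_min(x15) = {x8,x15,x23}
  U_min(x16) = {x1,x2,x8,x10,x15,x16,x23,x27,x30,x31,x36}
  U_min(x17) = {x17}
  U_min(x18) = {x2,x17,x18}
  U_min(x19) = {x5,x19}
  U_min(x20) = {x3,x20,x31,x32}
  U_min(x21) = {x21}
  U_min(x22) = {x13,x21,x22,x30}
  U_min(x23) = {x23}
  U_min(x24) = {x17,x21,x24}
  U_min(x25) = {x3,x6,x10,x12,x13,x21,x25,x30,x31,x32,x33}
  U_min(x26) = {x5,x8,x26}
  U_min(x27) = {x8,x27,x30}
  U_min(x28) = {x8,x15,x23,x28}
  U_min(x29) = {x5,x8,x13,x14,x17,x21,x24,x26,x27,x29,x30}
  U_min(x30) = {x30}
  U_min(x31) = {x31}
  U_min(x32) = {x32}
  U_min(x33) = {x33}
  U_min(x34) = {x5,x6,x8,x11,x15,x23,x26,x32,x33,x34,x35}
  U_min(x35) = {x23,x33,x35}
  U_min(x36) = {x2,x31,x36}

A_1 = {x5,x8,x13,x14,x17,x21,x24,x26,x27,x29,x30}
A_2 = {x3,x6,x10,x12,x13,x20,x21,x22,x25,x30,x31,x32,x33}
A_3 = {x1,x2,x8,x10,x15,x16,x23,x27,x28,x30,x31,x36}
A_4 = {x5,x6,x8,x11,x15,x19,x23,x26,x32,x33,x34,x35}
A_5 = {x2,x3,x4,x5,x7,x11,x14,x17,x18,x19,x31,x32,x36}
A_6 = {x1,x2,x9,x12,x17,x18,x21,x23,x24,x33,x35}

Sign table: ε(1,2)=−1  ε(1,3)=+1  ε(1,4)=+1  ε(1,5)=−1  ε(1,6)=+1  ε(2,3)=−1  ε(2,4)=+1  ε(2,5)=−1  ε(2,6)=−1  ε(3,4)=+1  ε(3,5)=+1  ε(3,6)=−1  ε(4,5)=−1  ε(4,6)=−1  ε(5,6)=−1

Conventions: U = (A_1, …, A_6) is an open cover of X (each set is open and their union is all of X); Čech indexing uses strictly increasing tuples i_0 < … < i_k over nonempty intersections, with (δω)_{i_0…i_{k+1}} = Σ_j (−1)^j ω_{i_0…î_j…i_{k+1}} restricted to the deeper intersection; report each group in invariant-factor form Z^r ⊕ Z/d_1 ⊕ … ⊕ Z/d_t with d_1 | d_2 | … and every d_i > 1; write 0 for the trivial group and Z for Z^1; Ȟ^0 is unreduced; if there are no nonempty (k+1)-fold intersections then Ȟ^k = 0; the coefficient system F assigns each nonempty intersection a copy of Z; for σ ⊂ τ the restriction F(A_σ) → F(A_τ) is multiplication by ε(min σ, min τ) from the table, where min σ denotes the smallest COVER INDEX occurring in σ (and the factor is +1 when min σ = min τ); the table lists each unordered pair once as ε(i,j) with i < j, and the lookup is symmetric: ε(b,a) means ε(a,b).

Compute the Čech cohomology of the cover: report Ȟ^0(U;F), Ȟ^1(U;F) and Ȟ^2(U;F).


Ȟ^0 = 0; Ȟ^1 = Z/2; Ȟ^2 = Z

intersection data:
  A12={x13,x21,x30} A13={x8,x27,x30} A14={x5,x8,x26} A15={x5,x14,x17} A16={x17,x21,x24} A23={x10,x30,x31} A24={x6,x32,x33} A25={x3,x31,x32} A26={x12,x21,x33} A34={x8,x15,x23} A35={x2,x31,x36} A36={x1,x2,x23} A45={x5,x11,x19,x32} A46={x23,x33,x35} A56={x2,x17,x18}
  A123={x30} A126={x21} A134={x8} A145={x5} A156={x17} A235={x31} A245={x32} A246={x33} A346={x23} A356={x2}
C dims 6,15,10; δ0: rk 6, SNF 1^5·2; δ1: rk 9, SNF 1^9
Ȟ^0 = (6 − 6) − 0 = 0, so Ȟ^0 ≅ 0
Ȟ^1 = (15 − 9) − 6 = 0 plus torsion [2], so Ȟ^1 ≅ Z/2
Ȟ^2 = (10 − 0) − 9 = 1, so Ȟ^2 ≅ Z


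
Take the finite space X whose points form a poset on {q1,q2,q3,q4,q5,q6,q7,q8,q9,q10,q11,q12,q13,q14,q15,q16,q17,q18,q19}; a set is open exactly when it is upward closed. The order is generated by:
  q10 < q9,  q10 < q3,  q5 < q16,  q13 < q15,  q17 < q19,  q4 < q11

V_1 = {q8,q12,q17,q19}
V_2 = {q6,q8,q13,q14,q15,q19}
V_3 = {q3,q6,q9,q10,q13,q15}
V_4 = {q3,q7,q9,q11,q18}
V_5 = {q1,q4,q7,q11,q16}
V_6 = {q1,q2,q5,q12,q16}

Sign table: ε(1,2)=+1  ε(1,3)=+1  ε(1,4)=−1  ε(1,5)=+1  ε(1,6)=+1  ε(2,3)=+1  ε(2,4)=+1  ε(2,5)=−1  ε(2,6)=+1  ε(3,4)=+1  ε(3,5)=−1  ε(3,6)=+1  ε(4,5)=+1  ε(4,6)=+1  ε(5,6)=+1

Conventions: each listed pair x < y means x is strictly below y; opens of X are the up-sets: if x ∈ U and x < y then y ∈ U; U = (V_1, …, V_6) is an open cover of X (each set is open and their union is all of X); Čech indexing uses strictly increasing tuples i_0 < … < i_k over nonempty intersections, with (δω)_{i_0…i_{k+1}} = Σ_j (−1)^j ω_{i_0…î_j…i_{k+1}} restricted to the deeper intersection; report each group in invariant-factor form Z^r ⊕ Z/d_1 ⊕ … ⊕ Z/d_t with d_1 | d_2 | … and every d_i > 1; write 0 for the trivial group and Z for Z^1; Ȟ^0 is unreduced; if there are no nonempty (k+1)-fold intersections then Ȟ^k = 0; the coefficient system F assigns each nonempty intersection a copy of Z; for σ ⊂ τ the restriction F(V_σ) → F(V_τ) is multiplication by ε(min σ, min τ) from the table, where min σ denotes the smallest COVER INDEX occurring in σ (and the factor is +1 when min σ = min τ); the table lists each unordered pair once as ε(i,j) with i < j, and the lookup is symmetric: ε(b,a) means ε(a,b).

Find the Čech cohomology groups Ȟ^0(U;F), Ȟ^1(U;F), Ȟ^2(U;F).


nerve of the cover:
  V12={q8,q19} V16={q12} V23={q6,q13,q15} V34={q3,q9} V45={q7,q11} V56={q1,q16}
C dims 6,6; δ0: rk 5, SNF 1^5
Ȟ^0 = (6 − 5) − 0 = 1, so Ȟ^0 ≅ Z
Ȟ^1 = (6 − 0) − 5 = 1, so Ȟ^1 ≅ Z
Ȟ^2 = (0 − 0) − 0 = 0, so Ȟ^2 ≅ 0

Ȟ^0 ≅ Z,  Ȟ^1 ≅ Z,  Ȟ^2 ≅ 0


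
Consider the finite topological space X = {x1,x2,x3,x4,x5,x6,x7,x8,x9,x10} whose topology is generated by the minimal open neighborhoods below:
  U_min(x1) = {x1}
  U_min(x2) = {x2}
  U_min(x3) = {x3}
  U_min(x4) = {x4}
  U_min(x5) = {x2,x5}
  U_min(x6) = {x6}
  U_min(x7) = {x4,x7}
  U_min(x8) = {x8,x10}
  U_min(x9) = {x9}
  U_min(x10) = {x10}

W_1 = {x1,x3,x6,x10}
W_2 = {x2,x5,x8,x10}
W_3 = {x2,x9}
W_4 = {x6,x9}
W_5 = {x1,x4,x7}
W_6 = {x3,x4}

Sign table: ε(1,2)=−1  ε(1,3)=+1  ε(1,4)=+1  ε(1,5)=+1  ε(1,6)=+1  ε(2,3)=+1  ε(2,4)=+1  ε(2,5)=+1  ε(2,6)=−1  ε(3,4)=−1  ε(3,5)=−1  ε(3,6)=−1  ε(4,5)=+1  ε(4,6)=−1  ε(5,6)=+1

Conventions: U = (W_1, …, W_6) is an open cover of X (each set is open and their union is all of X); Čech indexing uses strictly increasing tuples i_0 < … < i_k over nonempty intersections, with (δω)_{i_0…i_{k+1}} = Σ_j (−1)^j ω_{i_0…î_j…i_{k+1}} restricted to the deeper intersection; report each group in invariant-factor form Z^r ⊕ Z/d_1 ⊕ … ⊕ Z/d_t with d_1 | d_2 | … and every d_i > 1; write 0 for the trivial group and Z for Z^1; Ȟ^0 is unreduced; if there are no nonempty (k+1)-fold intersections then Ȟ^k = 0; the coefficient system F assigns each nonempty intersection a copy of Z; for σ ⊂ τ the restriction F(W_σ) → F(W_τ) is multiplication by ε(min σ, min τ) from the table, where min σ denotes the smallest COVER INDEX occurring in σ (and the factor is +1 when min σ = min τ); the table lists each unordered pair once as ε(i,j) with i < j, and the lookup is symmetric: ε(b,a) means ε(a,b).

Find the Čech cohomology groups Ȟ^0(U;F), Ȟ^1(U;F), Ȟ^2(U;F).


Ȟ^0(U;F) ≅ Z, Ȟ^1(U;F) ≅ Z^2, Ȟ^2(U;F) ≅ 0

nonempty intersections:
  W12={x10} W14={x6} W15={x1} W16={x3} W23={x2} W34={x9} W56={x4}
C dims 6,7; δ0: rk 5, SNF 1^5
Ȟ^0: (6−5)−0=1 ⇒ Z
Ȟ^1: (7−0)−5=2 ⇒ Z^2
Ȟ^2: (0−0)−0=0 ⇒ 0


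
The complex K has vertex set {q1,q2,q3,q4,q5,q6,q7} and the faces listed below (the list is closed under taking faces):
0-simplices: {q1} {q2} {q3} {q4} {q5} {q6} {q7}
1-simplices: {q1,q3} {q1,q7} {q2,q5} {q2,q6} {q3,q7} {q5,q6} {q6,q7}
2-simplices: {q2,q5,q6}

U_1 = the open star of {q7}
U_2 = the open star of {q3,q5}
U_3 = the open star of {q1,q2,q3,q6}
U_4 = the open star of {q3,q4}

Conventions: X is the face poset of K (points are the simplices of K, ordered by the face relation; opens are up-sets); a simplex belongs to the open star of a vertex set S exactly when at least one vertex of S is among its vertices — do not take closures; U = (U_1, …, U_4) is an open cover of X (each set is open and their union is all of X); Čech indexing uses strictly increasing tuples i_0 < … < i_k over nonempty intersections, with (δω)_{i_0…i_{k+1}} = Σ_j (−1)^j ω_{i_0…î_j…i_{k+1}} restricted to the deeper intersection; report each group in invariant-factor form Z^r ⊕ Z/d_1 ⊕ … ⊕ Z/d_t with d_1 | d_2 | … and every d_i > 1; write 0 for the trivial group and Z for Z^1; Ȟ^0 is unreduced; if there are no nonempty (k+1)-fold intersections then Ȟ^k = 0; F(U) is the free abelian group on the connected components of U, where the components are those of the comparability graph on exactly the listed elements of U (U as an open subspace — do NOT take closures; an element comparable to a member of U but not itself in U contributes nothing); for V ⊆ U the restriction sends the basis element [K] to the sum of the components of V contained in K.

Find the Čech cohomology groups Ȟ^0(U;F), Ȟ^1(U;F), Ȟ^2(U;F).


Ȟ^0 = Z^2,  Ȟ^1 = Z,  Ȟ^2 = 0

cover nerve:
  U1={{q7},{q1,q7},{q3,q7},{q6,q7}} U2={{q3},{q5},{q1,q3},{q2,q5},{q3,q7},{q5,q6},{q2,q5,q6}} U3={{q1},{q2},{q3},{q6},{q1,q3},{q1,q7},{q2,q5},{q2,q6},{q3,q7},{q5,q6},{q6,q7},{q2,q5,q6}} U4={{q3},{q4},{q1,q3},{q3,q7}}
  U12={{q3,q7}} U13={{q1,q7},{q3,q7},{q6,q7}} U14={{q3,q7}} U23={{q3},{q1,q3},{q2,q5},{q3,q7},{q5,q6},{q2,q5,q6}} U24={{q3},{q1,q3},{q3,q7}} U34={{q3},{q1,q3},{q3,q7}}
  U123={{q3,q7}} U124={{q3,q7}} U134={{q3,q7}} U234={{q3},{q1,q3},{q3,q7}}
  U1234={{q3,q7}}
components per intersection:
  U1: {{q7},{q1,q7},{q3,q7},{q6,q7}}
  U2: {{q3},{q1,q3},{q3,q7}} {{q5},{q2,q5},{q5,q6},{q2,q5,q6}}
  U3: {{q1},{q3},{q1,q3},{q1,q7},{q3,q7}} {{q2},{q6},{q2,q5},{q2,q6},{q5,q6},{q6,q7},{q2,q5,q6}}
  U4: {{q3},{q1,q3},{q3,q7}} {{q4}}
  U12: {{q3,q7}}
  U13: {{q1,q7}} {{q3,q7}} {{q6,q7}}
  U14: {{q3,q7}}
  U23: {{q3},{q1,q3},{q3,q7}} {{q2,q5},{q5,q6},{q2,q5,q6}}
  U24: {{q3},{q1,q3},{q3,q7}}
  U34: {{q3},{q1,q3},{q3,q7}}
  U123: {{q3,q7}}
  U124: {{q3,q7}}
  U134: {{q3,q7}}
  U234: {{q3},{q1,q3},{q3,q7}}
  U1234: {{q3,q7}}
C dims 7,9,4,1; δ0: rk 5, SNF 1^5; δ1: rk 3, SNF 1^3; δ2: rk 1, SNF 1^1
Ȟ^0: (7−5)−0=2 ⇒ Z^2
Ȟ^1: (9−3)−5=1 ⇒ Z
Ȟ^2: (4−1)−3=0 ⇒ 0


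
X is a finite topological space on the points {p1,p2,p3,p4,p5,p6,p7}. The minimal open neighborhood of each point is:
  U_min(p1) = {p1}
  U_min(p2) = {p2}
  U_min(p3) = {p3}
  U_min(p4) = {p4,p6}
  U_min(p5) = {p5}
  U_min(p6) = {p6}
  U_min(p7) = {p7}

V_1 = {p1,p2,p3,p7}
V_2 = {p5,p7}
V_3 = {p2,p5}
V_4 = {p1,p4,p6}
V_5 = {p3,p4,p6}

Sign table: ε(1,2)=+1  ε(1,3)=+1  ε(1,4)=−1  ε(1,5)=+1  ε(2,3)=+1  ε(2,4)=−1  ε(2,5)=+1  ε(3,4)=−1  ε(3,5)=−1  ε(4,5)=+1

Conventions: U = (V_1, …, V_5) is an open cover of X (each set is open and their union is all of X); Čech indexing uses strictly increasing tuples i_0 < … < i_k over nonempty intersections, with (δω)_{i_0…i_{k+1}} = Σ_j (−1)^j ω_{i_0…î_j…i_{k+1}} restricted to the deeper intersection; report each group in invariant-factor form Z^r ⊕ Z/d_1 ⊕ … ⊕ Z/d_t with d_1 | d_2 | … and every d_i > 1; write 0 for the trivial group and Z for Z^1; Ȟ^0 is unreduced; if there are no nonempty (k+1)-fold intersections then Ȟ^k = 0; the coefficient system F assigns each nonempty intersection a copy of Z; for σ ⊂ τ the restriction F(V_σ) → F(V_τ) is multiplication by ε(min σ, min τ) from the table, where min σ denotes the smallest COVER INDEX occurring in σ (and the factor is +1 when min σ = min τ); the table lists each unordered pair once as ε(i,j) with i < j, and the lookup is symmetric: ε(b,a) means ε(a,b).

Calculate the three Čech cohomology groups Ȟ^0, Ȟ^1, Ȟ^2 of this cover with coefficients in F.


nonempty intersections:
  V12={p7} V13={p2} V14={p1} V15={p3} V23={p5} V45={p4,p6}
C dims 5,6; δ0: rk 5, SNF 1^4·2
Ȟ^0: (5−5)−0=0 ⇒ 0
Ȟ^1: (6−0)−5=1 plus torsion [2] ⇒ Z ⊕ Z/2
Ȟ^2: (0−0)−0=0 ⇒ 0

Ȟ^0 = 0, Ȟ^1 = Z ⊕ Z/2 and Ȟ^2 = 0


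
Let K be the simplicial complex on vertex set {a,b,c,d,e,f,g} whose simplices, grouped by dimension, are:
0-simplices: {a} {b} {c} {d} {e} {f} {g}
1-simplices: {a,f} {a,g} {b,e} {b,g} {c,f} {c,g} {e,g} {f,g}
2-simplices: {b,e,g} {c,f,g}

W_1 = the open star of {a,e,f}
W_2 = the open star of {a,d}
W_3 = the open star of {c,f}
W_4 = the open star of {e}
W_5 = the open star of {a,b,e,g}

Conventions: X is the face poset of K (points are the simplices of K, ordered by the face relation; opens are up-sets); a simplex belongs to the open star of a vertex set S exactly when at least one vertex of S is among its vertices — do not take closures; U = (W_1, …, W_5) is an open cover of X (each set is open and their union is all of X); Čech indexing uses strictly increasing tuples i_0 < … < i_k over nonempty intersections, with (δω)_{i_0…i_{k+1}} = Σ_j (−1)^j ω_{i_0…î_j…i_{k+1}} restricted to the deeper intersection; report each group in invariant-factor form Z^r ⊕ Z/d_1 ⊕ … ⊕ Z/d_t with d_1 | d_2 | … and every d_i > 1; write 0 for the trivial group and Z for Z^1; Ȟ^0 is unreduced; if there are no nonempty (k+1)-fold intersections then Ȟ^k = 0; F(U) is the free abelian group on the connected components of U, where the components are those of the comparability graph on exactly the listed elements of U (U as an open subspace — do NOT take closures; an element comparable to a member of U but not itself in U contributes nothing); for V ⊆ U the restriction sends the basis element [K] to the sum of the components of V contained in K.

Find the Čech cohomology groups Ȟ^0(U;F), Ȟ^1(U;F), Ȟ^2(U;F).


Ȟ^0(U;F) ≅ Z^2; Ȟ^1(U;F) ≅ Z; Ȟ^2(U;F) ≅ 0

nerve of the cover:
  W1={{a},{e},{f},{a,f},{a,g},{b,e},{c,f},{e,g},{f,g},{b,e,g},{c,f,g}} W2={{a},{d},{a,f},{a,g}} W3={{c},{f},{a,f},{c,f},{c,g},{f,g},{c,f,g}} W4={{e},{b,e},{e,g},{b,e,g}} W5={{a},{b},{e},{g},{a,f},{a,g},{b,e},{b,g},{c,g},{e,g},{f,g},{b,e,g},{c,f,g}}
  W12={{a},{a,f},{a,g}} W13={{f},{a,f},{c,f},{f,g},{c,f,g}} W14={{e},{b,e},{e,g},{b,e,g}} W15={{a},{e},{a,f},{a,g},{b,e},{e,g},{f,g},{b,e,g},{c,f,g}} W23={{a,f}} W25={{a},{a,f},{a,g}} W35={{a,f},{c,g},{f,g},{c,f,g}} W45={{e},{b,e},{e,g},{b,e,g}}
  W123={{a,f}} W125={{a},{a,f},{a,g}} W135={{a,f},{f,g},{c,f,g}} W145={{e},{b,e},{e,g},{b,e,g}} W235={{a,f}}
  W1235={{a,f}}
components per intersection:
  W1: {{a},{f},{a,f},{a,g},{c,f},{f,g},{c,f,g}} {{e},{b,e},{e,g},{b,e,g}}
  W2: {{a},{a,f},{a,g}} {{d}}
  W3: {{c},{f},{a,f},{c,f},{c,g},{f,g},{c,f,g}}
  W4: {{e},{b,e},{e,g},{b,e,g}}
  W5: {{a},{b},{e},{g},{a,f},{a,g},{b,e},{b,g},{c,g},{e,g},{f,g},{b,e,g},{c,f,g}}
  W12: {{a},{a,f},{a,g}}
  W13: {{f},{a,f},{c,f},{f,g},{c,f,g}}
  W14: {{e},{b,e},{e,g},{b,e,g}}
  W15: {{a},{a,f},{a,g}} {{e},{b,e},{e,g},{b,e,g}} {{f,g},{c,f,g}}
  W23: {{a,f}}
  W25: {{a},{a,f},{a,g}}
  W35: {{a,f}} {{c,g},{f,g},{c,f,g}}
  W45: {{e},{b,e},{e,g},{b,e,g}}
  W123: {{a,f}}
  W125: {{a},{a,f},{a,g}}
  W135: {{a,f}} {{f,g},{c,f,g}}
  W145: {{e},{b,e},{e,g},{b,e,g}}
  W235: {{a,f}}
  W1235: {{a,f}}
C dims 7,11,6,1; δ0: rk 5, SNF 1^5; δ1: rk 5, SNF 1^5; δ2: rk 1, SNF 1^1
Ȟ^0 = (7 − 5) − 0 = 2, so Ȟ^0 ≅ Z^2
Ȟ^1 = (11 − 5) − 5 = 1, so Ȟ^1 ≅ Z
Ȟ^2 = (6 − 1) − 5 = 0, so Ȟ^2 ≅ 0


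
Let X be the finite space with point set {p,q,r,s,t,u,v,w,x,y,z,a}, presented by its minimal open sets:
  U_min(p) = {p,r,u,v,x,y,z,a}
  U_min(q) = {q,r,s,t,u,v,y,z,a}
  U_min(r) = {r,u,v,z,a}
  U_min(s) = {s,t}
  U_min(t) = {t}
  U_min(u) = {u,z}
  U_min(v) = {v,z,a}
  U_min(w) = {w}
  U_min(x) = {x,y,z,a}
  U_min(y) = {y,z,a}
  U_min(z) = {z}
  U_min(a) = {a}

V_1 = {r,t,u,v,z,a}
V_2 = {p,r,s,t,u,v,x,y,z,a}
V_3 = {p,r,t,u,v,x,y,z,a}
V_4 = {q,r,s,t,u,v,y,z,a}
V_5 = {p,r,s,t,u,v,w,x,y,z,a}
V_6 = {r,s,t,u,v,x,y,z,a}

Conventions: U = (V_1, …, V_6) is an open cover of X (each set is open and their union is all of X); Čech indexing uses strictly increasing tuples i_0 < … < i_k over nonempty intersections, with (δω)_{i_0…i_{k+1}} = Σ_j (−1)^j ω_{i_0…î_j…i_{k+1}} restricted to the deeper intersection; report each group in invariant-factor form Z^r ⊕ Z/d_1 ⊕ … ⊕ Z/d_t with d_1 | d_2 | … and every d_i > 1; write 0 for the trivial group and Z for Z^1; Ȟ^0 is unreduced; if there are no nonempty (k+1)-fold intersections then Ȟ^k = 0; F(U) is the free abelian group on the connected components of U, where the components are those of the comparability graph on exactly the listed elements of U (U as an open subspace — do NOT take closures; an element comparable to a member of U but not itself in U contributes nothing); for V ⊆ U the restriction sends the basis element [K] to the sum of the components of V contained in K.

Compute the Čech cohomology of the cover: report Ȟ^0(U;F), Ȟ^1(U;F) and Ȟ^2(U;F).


Ȟ^0 ≅ Z^2, Ȟ^1 ≅ 0 and Ȟ^2 ≅ 0

nerve of the cover:
  V12={r,t,u,v,z,a} V13={r,t,u,v,z,a} V14={r,t,u,v,z,a} V15={r,t,u,v,z,a} V16={r,t,u,v,z,a} V23={p,r,t,u,v,x,y,z,a} V24={r,s,t,u,v,y,z,a} V25={p,r,s,t,u,v,x,y,z,a} V26={r,s,t,u,v,x,y,z,a} V34={r,t,u,v,y,z,a} V35={p,r,t,u,v,x,y,z,a} V36={r,t,u,v,x,y,z,a} V45={r,s,t,u,v,y,z,a} V46={r,s,t,u,v,y,z,a} V56={r,s,t,u,v,x,y,z,a}
  V123={r,t,u,v,z,a} V124={r,t,u,v,z,a} V125={r,t,u,v,z,a} V126={r,t,u,v,z,a} V134={r,t,u,v,z,a} V135={r,t,u,v,z,a} V136={r,t,u,v,z,a} V145={r,t,u,v,z,a} V146={r,t,u,v,z,a} V156={r,t,u,v,z,a} V234={r,t,u,v,y,z,a} V235={p,r,t,u,v,x,y,z,a} V236={r,t,u,v,x,y,z,a} V245={r,s,t,u,v,y,z,a} V246={r,s,t,u,v,y,z,a} V256={r,s,t,u,v,x,y,z,a} V345={r,t,u,v,y,z,a} V346={r,t,u,v,y,z,a} V356={r,t,u,v,x,y,z,a} V456={r,s,t,u,v,y,z,a}
  V1234={r,t,u,v,z,a} V1235={r,t,u,v,z,a} V1236={r,t,u,v,z,a} V1245={r,t,u,v,z,a} V1246={r,t,u,v,z,a} V1256={r,t,u,v,z,a} V1345={r,t,u,v,z,a} V1346={r,t,u,v,z,a} V1356={r,t,u,v,z,a} V1456={r,t,u,v,z,a} V2345={r,t,u,v,y,z,a} V2346={r,t,u,v,y,z,a} V2356={r,t,u,v,x,y,z,a} V2456={r,s,t,u,v,y,z,a} V3456={r,t,u,v,y,z,a}
  V12345={r,t,u,v,z,a} V12346={r,t,u,v,z,a} V12356={r,t,u,v,z,a} V12456={r,t,u,v,z,a} V13456={r,t,u,v,z,a} V23456={r,t,u,v,y,z,a}
  V123456={r,t,u,v,z,a}
components per intersection:
  V1: {r,u,v,z,a} {t}
  V2: {p,r,u,v,x,y,z,a} {s,t}
  V3: {p,r,u,v,x,y,z,a} {t}
  V4: {q,r,s,t,u,v,y,z,a}
  V5: {p,r,u,v,x,y,z,a} {s,t} {w}
  V6: {r,u,v,x,y,z,a} {s,t}
  V12: {r,u,v,z,a} {t}
  V13: {r,u,v,z,a} {t}
  V14: {r,u,v,z,a} {t}
  V15: {r,u,v,z,a} {t}
  V16: {r,u,v,z,a} {t}
  V23: {p,r,u,v,x,y,z,a} {t}
  V24: {r,u,v,y,z,a} {s,t}
  V25: {p,r,u,v,x,y,z,a} {s,t}
  V26: {r,u,v,x,y,z,a} {s,t}
  V34: {r,u,v,y,z,a} {t}
  V35: {p,r,u,v,x,y,z,a} {t}
  V36: {r,u,v,x,y,z,a} {t}
  V45: {r,u,v,y,z,a} {s,t}
  V46: {r,u,v,y,z,a} {s,t}
  V56: {r,u,v,x,y,z,a} {s,t}
  V123: {r,u,v,z,a} {t}
  V124: {r,u,v,z,a} {t}
  V125: {r,u,v,z,a} {t}
  V126: {r,u,v,z,a} {t}
  V134: {r,u,v,z,a} {t}
  V135: {r,u,v,z,a} {t}
  V136: {r,u,v,z,a} {t}
  V145: {r,u,v,z,a} {t}
  V146: {r,u,v,z,a} {t}
  V156: {r,u,v,z,a} {t}
  V234: {r,u,v,y,z,a} {t}
  V235: {p,r,u,v,x,y,z,a} {t}
  V236: {r,u,v,x,y,z,a} {t}
  V245: {r,u,v,y,z,a} {s,t}
  V246: {r,u,v,y,z,a} {s,t}
  V256: {r,u,v,x,y,z,a} {s,t}
  V345: {r,u,v,y,z,a} {t}
  V346: {r,u,v,y,z,a} {t}
  V356: {r,u,v,x,y,z,a} {t}
  V456: {r,u,v,y,z,a} {s,t}
  V1234: {r,u,v,z,a} {t}
  V1235: {r,u,v,z,a} {t}
  V1236: {r,u,v,z,a} {t}
  V1245: {r,u,v,z,a} {t}
  V1246: {r,u,v,z,a} {t}
  V1256: {r,u,v,z,a} {t}
  V1345: {r,u,v,z,a} {t}
  V1346: {r,u,v,z,a} {t}
  V1356: {r,u,v,z,a} {t}
  V1456: {r,u,v,z,a} {t}
  V2345: {r,u,v,y,z,a} {t}
  V2346: {r,u,v,y,z,a} {t}
  V2356: {r,u,v,x,y,z,a} {t}
  V2456: {r,u,v,y,z,a} {s,t}
  V3456: {r,u,v,y,z,a} {t}
  V12345: {r,u,v,z,a} {t}
  V12346: {r,u,v,z,a} {t}
  V12356: {r,u,v,z,a} {t}
  V12456: {r,u,v,z,a} {t}
  V13456: {r,u,v,z,a} {t}
  V23456: {r,u,v,y,z,a} {t}
  V123456: {r,u,v,z,a} {t}
C dims 12,30,40,30; δ0: rk 10, SNF 1^10; δ1: rk 20, SNF 1^20; δ2: rk 20, SNF 1^20
Ȟ^0 = (12 − 10) − 0 = 2, so Ȟ^0 ≅ Z^2
Ȟ^1 = (30 − 20) − 10 = 0, so Ȟ^1 ≅ 0
Ȟ^2 = (40 − 20) − 20 = 0, so Ȟ^2 ≅ 0


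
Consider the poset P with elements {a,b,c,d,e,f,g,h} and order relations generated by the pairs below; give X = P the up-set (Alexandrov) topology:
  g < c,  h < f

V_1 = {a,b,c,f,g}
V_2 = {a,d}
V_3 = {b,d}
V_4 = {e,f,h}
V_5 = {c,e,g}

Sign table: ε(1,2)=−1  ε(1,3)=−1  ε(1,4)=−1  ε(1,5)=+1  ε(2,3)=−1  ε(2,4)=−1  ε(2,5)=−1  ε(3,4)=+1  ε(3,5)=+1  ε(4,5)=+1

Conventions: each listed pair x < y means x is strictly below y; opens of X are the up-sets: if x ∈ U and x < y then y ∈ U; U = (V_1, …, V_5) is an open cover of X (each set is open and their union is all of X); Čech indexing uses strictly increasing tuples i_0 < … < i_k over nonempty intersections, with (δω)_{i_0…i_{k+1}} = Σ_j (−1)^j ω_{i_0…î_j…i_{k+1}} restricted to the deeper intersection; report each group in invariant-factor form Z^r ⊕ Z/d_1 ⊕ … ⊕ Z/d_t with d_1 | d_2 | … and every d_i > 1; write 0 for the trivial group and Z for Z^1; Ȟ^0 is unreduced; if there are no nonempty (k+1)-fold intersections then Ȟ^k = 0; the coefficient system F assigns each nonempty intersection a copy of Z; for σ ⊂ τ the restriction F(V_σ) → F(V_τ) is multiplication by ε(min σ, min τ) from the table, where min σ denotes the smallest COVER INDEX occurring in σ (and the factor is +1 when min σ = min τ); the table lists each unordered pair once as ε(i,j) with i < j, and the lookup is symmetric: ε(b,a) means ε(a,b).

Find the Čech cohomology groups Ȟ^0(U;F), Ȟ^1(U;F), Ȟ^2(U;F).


intersection data:
  V12={a} V13={b} V14={f} V15={c,g} V23={d} V45={e}
C dims 5,6; δ0: rk 5, SNF 1^4·2
Ȟ^0 = (5 − 5) − 0 = 0, so Ȟ^0 ≅ 0
Ȟ^1 = (6 − 0) − 5 = 1 plus torsion [2], so Ȟ^1 ≅ Z ⊕ Z/2
Ȟ^2 = (0 − 0) − 0 = 0, so Ȟ^2 ≅ 0

Ȟ^0 ≅ 0, Ȟ^1 ≅ Z ⊕ Z/2 and Ȟ^2 ≅ 0


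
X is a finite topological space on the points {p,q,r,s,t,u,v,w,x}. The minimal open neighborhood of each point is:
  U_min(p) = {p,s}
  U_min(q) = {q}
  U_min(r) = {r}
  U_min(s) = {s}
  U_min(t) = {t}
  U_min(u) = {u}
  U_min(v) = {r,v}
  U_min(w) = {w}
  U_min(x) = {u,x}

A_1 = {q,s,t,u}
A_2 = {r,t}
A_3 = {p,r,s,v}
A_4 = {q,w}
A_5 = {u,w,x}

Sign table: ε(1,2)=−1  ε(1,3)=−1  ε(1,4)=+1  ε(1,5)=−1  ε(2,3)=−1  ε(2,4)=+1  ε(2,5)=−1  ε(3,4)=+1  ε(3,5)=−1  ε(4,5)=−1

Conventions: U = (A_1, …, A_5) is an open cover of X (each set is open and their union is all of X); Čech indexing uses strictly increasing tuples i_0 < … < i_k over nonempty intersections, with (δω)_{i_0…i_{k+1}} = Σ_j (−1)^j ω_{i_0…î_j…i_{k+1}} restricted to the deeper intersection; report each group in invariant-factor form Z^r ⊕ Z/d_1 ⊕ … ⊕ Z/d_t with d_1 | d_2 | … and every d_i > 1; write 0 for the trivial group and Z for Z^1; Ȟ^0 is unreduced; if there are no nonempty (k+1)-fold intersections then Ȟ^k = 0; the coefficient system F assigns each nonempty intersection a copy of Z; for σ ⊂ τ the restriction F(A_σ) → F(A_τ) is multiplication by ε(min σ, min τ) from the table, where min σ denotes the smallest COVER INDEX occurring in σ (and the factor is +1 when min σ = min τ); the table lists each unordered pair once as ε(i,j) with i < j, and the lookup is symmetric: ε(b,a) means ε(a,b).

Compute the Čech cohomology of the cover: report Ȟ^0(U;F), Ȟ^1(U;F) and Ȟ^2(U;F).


cover nerve:
  A12={t} A13={s} A14={q} A15={u} A23={r} A45={w}
C dims 5,6; δ0: rk 5, SNF 1^4·2
Ȟ^0: (5−5)−0=0 ⇒ 0
Ȟ^1: (6−0)−5=1 plus torsion [2] ⇒ Z ⊕ Z/2
Ȟ^2: (0−0)−0=0 ⇒ 0

Ȟ^0 = 0, Ȟ^1 = Z ⊕ Z/2 and Ȟ^2 = 0


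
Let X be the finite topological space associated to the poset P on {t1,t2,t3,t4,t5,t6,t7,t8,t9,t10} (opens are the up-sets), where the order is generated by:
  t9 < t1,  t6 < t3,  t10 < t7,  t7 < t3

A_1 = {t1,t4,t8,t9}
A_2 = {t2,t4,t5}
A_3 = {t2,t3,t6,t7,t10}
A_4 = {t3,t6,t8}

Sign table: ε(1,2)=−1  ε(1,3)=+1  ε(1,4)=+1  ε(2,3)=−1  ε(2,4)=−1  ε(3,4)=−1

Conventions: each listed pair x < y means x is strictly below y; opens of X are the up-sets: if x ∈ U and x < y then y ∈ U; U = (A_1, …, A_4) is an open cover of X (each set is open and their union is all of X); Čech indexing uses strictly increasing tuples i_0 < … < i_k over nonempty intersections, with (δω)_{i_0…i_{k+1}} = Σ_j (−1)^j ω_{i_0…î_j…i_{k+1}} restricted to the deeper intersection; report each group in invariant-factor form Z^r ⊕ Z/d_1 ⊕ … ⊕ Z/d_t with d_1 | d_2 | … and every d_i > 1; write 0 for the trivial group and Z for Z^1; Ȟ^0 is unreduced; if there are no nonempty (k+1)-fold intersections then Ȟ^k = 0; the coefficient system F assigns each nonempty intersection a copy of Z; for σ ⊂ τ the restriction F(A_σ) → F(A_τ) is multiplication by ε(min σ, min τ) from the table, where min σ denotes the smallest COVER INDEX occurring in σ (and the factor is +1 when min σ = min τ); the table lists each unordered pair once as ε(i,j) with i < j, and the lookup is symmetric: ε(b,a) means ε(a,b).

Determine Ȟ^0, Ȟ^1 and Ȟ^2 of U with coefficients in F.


nonempty intersections:
  A12={t4} A14={t8} A23={t2} A34={t3,t6}
C dims 4,4; δ0: rk 4, SNF 1^3·2
Ȟ^0: (4−4)−0=0 ⇒ 0
Ȟ^1: (4−0)−4=0 plus torsion [2] ⇒ Z/2
Ȟ^2: (0−0)−0=0 ⇒ 0

Ȟ^0(U;F) ≅ 0, Ȟ^1(U;F) ≅ Z/2, Ȟ^2(U;F) ≅ 0


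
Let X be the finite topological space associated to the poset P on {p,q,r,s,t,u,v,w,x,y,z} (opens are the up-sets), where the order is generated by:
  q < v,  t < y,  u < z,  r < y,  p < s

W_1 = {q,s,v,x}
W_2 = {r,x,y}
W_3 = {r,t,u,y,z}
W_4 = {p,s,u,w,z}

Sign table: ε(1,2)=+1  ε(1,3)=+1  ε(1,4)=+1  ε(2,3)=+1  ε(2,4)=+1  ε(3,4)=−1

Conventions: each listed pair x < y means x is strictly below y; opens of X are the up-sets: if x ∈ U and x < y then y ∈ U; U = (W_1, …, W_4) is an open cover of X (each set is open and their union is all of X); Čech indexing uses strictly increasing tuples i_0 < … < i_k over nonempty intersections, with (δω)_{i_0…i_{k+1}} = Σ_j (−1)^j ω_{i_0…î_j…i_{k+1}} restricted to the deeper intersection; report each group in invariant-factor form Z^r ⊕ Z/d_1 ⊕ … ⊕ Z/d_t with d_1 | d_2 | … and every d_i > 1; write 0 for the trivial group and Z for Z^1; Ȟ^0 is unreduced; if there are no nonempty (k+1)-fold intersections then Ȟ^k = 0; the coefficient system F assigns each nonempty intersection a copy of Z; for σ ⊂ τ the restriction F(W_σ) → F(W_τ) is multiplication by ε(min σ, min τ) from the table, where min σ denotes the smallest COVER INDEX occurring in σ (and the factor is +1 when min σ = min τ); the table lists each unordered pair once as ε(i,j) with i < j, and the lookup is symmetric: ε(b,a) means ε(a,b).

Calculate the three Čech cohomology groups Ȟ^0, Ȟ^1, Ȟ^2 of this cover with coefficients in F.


Ȟ^0(U;F) ≅ 0, Ȟ^1(U;F) ≅ Z/2, Ȟ^2(U;F) ≅ 0

nonempty overlaps:
  W12={x} W14={s} W23={r,y} W34={u,z}
C dims 4,4; δ0: rk 4, SNF 1^3·2
degree 0: 4−4−0 = 0 → Ȟ^0 ≅ 0
degree 1: 4−0−4 = 0 plus torsion [2] → Ȟ^1 ≅ Z/2
degree 2: 0−0−0 = 0 → Ȟ^2 ≅ 0


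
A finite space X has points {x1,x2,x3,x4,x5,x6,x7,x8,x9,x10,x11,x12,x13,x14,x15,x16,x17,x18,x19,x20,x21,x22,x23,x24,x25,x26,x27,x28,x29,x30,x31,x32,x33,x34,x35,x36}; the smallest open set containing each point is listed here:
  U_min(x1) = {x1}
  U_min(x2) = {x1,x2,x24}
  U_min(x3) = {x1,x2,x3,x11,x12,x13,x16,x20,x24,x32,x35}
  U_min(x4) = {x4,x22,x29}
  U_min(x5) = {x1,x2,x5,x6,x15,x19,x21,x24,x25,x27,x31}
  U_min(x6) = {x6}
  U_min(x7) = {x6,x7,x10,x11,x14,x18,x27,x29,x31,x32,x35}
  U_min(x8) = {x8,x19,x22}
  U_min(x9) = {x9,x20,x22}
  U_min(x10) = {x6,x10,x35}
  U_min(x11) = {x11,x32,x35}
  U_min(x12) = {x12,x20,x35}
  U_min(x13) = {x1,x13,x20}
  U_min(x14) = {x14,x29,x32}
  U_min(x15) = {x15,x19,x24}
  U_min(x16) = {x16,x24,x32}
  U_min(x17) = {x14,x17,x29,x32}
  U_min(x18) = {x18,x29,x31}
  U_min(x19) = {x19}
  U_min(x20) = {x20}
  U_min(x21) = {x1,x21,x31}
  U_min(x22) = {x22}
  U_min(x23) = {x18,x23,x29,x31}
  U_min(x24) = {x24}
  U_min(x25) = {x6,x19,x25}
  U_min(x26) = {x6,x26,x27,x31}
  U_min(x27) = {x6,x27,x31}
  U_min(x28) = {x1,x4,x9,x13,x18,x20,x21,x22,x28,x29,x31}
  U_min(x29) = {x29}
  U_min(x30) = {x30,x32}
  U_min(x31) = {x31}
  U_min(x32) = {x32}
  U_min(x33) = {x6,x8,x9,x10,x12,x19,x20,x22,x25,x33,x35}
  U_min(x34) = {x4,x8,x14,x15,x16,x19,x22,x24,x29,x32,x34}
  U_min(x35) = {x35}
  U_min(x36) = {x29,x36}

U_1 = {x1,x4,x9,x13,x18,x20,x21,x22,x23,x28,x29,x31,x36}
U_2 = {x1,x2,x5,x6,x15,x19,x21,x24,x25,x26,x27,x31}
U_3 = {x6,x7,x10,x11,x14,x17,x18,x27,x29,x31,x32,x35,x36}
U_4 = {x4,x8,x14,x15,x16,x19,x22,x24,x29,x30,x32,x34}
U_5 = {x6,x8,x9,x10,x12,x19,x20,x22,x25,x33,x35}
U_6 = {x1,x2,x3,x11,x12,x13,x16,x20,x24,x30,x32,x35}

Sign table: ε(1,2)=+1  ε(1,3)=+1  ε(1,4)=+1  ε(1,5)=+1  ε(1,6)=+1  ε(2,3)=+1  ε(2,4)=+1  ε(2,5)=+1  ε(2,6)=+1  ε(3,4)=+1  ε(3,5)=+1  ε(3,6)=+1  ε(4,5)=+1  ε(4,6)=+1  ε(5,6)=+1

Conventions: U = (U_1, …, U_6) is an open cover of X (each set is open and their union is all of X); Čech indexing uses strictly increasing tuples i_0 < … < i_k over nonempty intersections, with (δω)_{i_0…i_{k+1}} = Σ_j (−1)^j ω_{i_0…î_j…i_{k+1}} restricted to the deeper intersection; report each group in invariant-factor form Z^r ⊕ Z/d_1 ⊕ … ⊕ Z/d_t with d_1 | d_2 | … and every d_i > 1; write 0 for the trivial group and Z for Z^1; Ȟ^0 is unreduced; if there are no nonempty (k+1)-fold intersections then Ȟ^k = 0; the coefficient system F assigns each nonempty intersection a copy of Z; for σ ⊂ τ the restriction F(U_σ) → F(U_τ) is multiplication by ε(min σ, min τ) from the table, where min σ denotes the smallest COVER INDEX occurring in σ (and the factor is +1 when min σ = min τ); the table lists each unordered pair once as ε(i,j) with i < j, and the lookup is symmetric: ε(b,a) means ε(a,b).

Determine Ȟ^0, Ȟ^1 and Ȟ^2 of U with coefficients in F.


intersection data:
  U12={x1,x21,x31} U13={x18,x29,x31,x36} U14={x4,x22,x29} U15={x9,x20,x22} U16={x1,x13,x20} U23={x6,x27,x31} U24={x15,x19,x24} U25={x6,x19,x25} U26={x1,x2,x24} U34={x14,x29,x32} U35={x6,x10,x35} U36={x11,x32,x35} U45={x8,x19,x22} U46={x16,x24,x30,x32} U56={x12,x20,x35}
  U123={x31} U126={x1} U134={x29} U145={x22} U156={x20} U235={x6} U245={x19} U246={x24} U346={x32} U356={x35}
C dims 6,15,10; δ0: rk 5, SNF 1^5; δ1: rk 10, SNF 1^9·2
Ȟ^0 = (6 − 5) − 0 = 1, so Ȟ^0 ≅ Z
Ȟ^1 = (15 − 10) − 5 = 0, so Ȟ^1 ≅ 0
Ȟ^2 = (10 − 0) − 10 = 0 plus torsion [2], so Ȟ^2 ≅ Z/2

Ȟ^0 ≅ Z, Ȟ^1 ≅ 0 and Ȟ^2 ≅ Z/2
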